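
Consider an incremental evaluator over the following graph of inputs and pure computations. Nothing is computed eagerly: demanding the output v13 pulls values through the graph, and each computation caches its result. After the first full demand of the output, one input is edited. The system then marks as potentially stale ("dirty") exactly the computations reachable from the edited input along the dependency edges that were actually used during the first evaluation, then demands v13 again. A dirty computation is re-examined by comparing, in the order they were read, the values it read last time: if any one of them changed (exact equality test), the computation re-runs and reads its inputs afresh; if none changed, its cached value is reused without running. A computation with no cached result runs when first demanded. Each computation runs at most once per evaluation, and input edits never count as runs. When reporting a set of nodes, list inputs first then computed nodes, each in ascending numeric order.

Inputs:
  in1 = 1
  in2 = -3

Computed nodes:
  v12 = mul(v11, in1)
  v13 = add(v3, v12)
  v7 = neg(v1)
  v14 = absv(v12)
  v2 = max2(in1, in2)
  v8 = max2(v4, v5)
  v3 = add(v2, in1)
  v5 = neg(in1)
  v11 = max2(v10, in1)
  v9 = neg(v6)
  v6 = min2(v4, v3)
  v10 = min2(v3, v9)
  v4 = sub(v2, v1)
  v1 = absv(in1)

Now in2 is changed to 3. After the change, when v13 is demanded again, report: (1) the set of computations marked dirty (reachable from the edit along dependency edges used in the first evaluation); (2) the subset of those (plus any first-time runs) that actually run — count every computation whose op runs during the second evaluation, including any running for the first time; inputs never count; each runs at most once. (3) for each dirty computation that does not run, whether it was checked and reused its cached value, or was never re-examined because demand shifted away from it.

Initial pass — values computed on the first demand:
  v1 = absv(1) = 1
  v2 = max2(1, -3) = 1
  v3 = add(1, 1) = 2
  v4 = sub(1, 1) = 0
  v6 = min2(0, 2) = 0
  v9 = neg(0) = 0
  v10 = min2(2, 0) = 0
  v11 = max2(0, 1) = 1
  v12 = mul(1, 1) = 1
  v13 = add(2, 1) = 3

Second demand — change propagation:
  v2: re-runs because in2 -3->3; new result 3.
  v3: re-runs because v2 1->3; new result 4.
  v4: re-runs because v2 1->3; new result 2.
  v6: re-runs because v4 0->2; v3 2->4; new result 2.
  v9: re-runs because v6 0->2; new result -2.
  v10: re-runs because v3 2->4; v9 0->-2; new result -2.
  v11: re-runs because v10 0->-2; new result 1 (unchanged).
  v12: re-examined; everything it read last time is the same (v11 unchanged, in1 unchanged) — cache 1 kept, no run.
  v13: re-runs because v3 2->4; new result 5.

The important point: at v12 every value read last time is unchanged, so the dirty flag clears without a run.

Dirty set: v2, v3, v4, v6, v9, v10, v11, v12, v13.
Run set: v2, v3, v4, v6, v9, v10, v11, v13 (8 run).
Re-examined without running (cache reused): v12.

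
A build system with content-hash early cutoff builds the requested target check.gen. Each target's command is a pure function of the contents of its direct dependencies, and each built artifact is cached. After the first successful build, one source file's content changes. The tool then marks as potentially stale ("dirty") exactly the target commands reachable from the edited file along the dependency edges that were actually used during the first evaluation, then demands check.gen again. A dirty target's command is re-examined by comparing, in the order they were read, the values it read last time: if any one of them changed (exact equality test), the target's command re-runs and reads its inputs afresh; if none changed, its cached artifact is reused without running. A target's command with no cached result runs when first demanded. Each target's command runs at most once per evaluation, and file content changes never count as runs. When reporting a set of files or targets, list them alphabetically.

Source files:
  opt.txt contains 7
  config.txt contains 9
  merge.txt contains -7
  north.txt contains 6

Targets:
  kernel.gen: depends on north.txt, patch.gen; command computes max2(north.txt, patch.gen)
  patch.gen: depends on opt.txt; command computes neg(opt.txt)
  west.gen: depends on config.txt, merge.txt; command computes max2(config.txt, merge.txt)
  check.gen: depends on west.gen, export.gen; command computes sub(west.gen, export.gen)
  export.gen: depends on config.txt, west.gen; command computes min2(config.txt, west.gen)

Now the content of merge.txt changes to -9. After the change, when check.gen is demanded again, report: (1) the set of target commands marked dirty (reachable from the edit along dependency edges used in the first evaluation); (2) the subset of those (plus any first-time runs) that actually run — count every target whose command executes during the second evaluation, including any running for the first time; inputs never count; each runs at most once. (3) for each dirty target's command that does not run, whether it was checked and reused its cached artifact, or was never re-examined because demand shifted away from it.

Marked dirty: check.gen, export.gen, west.gen.
Target commands that run: west.gen — 1 in total.
Checked but reused from cache: check.gen, export.gen.
Key observation: the change is absorbed at west.gen — it re-runs but produces the same value, and the output's value is unchanged.

First evaluation (everything demanded from the output):
  west.gen = max2(9, -7) = 9
  export.gen = min2(9, 9) = 9
  check.gen = sub(9, 9) = 0

Propagation after the edit:
  west.gen: runs — merge.txt -7->-9; result 9 (same value as before).
  export.gen: checked — values it read are unchanged (config.txt unchanged, west.gen unchanged); reused cached 9 without running.
  check.gen: checked — values it read are unchanged (west.gen unchanged, export.gen unchanged); reused cached 0 without running.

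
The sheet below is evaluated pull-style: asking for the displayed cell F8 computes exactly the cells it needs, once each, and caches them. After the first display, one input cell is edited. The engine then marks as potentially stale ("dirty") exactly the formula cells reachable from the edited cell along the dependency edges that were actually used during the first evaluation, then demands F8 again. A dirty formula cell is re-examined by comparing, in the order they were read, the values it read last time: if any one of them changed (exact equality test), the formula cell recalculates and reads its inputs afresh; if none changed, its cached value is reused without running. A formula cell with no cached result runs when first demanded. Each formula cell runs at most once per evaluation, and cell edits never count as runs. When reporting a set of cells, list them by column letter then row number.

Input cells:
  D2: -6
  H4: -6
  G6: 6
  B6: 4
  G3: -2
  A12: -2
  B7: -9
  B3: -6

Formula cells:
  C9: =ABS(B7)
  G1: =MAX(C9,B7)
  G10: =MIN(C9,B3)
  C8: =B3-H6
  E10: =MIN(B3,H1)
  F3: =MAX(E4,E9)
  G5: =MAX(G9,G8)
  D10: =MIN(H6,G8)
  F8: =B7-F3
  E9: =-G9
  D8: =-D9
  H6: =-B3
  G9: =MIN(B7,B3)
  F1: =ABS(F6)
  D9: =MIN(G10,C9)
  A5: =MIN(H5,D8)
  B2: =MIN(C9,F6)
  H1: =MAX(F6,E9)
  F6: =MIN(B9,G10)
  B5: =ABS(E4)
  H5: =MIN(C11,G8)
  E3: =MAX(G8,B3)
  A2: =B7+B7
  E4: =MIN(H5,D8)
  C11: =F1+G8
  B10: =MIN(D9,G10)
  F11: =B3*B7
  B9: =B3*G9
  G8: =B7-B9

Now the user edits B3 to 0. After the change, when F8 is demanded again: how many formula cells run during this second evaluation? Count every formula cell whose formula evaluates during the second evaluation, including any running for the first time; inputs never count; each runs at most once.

12 formula cells run: B9, C11, D8, D9, E4, F1, F3, F6, G8, G9, G10, H5.
Note where the cutoff bites: E9 is checked, finds nothing changed, and keeps its cache.

First demand of the output computes:
  C9 = ABS(-9) = 9
  G9 = MIN(-9, -6) = -9
  B9 = -6 * -9 = 54
  E9 = -(-9) = 9
  G8 = -9 - 54 = -63
  G10 = MIN(9, -6) = -6
  D9 = MIN(-6, 9) = -6
  D8 = -(-6) = 6
  F6 = MIN(54, -6) = -6
  F1 = ABS(-6) = 6
  C11 = 6 + -63 = -57
  H5 = MIN(-57, -63) = -63
  E4 = MIN(-63, 6) = -63
  F3 = MAX(-63, 9) = 9
  F8 = -9 - 9 = -18

After the edit, cleaning proceeds:
  G9: a read changed (B3 -6->0) — executes, giving -9 — identical to its old value.
  B9: a read changed (B3 -6->0) — executes, giving 0.
  E9: dirty, but its reads are unchanged (G9 unchanged); cached 9 stands.
  G8: a read changed (B9 54->0) — executes, giving -9.
  G10: a read changed (B3 -6->0) — executes, giving 0.
  D9: a read changed (G10 -6->0) — executes, giving 0.
  D8: a read changed (D9 -6->0) — executes, giving 0.
  F6: a read changed (B9 54->0; G10 -6->0) — executes, giving 0.
  F1: a read changed (F6 -6->0) — executes, giving 0.
  C11: a read changed (F1 6->0; G8 -63->-9) — executes, giving -9.
  H5: a read changed (C11 -57->-9; G8 -63->-9) — executes, giving -9.
  E4: a read changed (H5 -63->-9; D8 6->0) — executes, giving -9.
  F3: a read changed (E4 -63->-9) — executes, giving 9 — identical to its old value.
  F8: dirty, but its reads are unchanged (B7 unchanged, F3 unchanged); cached -18 stands.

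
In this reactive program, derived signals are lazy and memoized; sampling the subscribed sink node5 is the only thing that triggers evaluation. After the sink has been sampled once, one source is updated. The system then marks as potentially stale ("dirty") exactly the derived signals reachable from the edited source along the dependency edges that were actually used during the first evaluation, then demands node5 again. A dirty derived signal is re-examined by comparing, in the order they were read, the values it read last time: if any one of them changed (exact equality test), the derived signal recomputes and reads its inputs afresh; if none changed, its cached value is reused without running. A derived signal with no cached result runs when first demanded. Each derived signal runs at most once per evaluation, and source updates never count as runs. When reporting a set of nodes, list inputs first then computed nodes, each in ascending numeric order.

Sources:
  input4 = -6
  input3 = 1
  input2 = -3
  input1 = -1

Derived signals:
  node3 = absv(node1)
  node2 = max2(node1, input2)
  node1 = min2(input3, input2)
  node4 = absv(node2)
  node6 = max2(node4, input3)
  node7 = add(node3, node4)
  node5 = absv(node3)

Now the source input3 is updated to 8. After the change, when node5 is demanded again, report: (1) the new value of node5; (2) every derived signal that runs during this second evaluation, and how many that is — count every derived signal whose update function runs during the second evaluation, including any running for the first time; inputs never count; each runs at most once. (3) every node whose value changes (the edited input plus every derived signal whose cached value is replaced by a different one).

Demanding node5 again yields 3.
1 derived signals run: node1.
The nodes whose values change: input3.
Note the absorption at node1: it re-runs yet its value is the same, leaving the output's value untouched.

First demand of the output computes:
  node1 = min2(1, -3) = -3
  node3 = absv(-3) = 3
  node5 = absv(3) = 3

After the edit, cleaning proceeds:
  node1: a read changed (input3 1->8) — executes, giving -3 — identical to its old value.
  node3: dirty, but its reads are unchanged (node1 unchanged); cached 3 stands.
  node5: dirty, but its reads are unchanged (node3 unchanged); cached 3 stands.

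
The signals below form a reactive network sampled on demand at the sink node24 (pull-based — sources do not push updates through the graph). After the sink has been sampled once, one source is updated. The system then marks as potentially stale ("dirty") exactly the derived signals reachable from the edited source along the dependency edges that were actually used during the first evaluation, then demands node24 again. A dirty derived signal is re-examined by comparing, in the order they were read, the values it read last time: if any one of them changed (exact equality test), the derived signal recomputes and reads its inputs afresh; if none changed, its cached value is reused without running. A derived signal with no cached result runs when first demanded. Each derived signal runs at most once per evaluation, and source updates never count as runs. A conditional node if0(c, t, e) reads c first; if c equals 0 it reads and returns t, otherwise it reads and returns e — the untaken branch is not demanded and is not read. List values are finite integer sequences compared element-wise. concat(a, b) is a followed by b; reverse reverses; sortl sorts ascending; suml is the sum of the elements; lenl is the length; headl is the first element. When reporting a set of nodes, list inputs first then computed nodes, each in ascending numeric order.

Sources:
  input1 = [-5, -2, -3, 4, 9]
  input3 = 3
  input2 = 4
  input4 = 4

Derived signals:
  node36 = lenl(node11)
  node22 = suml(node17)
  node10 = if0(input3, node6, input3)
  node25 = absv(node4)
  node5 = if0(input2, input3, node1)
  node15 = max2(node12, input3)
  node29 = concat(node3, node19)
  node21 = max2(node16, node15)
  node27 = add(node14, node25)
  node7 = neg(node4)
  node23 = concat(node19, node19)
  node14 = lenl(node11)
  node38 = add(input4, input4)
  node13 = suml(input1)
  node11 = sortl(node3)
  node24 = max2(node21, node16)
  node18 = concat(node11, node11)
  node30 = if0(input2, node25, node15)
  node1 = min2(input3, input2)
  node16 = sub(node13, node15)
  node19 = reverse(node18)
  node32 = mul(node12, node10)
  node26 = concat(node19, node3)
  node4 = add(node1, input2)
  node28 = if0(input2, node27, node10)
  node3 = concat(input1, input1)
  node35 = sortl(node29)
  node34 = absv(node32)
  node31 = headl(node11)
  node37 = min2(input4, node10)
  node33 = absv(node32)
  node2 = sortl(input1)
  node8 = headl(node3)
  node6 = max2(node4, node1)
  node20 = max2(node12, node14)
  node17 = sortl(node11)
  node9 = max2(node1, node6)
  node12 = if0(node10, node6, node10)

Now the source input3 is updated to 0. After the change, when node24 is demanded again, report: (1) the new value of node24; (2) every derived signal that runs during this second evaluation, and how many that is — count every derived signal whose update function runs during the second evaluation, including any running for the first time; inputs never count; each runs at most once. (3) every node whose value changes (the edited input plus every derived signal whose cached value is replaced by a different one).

Initial pass — values computed on the first demand:
  node10 = if0(input3=3 -> else branch input3) = 3
  node12 = if0(node10=3 -> else branch node10) = 3
  node13 = suml([-5, -2, -3, 4, 9]) = 3
  node15 = max2(3, 3) = 3
  node16 = sub(3, 3) = 0
  node21 = max2(0, 3) = 3
  node24 = max2(3, 0) = 3

Second demand — change propagation:
  node1: newly demanded (no cache) — executes and yields 0.
  node4: newly demanded (no cache) — executes and yields 4.
  node6: newly demanded (no cache) — executes and yields 4.
  node10: re-runs because input3 3->0; input3 3->0; new result 4.
  node12: re-runs because node10 3->4; node10 3->4; new result 4.
  node15: re-runs because node12 3->4; input3 3->0; new result 4.
  node16: re-runs because node15 3->4; new result -1.
  node21: re-runs because node16 0->-1; node15 3->4; new result 4.
  node24: re-runs because node21 3->4; node16 0->-1; new result 4.

The important point: the flipped condition pulls in fresh nodes; node1, node4, node6 run for the first time.

node24 now evaluates to 4.
Run set: node1, node4, node6, node10, node12, node15, node16, node21, node24 (9 run).
Changed values: input3, node10, node12, node15, node16, node21, node24.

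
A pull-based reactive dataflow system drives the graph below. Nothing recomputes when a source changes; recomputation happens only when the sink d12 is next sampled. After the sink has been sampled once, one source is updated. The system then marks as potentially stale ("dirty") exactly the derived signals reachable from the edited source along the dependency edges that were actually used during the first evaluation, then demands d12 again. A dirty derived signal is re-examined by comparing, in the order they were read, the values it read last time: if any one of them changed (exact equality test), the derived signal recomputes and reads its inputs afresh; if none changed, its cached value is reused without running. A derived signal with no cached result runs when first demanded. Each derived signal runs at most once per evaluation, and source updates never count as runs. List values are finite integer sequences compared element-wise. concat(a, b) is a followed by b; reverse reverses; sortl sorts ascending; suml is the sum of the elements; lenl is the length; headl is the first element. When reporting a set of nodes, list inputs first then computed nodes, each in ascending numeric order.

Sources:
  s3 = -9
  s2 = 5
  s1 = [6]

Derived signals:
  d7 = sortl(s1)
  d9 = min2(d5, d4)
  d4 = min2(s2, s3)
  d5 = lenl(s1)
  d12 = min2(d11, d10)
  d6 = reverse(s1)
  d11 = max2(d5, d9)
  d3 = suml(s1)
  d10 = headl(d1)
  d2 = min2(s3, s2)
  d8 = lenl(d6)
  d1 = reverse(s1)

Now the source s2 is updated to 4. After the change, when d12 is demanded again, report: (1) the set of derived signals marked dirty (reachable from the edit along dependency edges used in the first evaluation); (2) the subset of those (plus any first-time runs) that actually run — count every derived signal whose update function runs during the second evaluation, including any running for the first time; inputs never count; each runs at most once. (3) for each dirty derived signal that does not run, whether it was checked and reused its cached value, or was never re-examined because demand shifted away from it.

First evaluation (everything demanded from the output):
  d1 = reverse([6]) = [6]
  d4 = min2(5, -9) = -9
  d5 = lenl([6]) = 1
  d9 = min2(1, -9) = -9
  d10 = headl([6]) = 6
  d11 = max2(1, -9) = 1
  d12 = min2(1, 6) = 1

Propagation after the edit:
  d4: runs — s2 5->4; result -9 (same value as before).
  d9: checked — values it read are unchanged (d5 unchanged, d4 unchanged); reused cached -9 without running.
  d11: checked — values it read are unchanged (d5 unchanged, d9 unchanged); reused cached 1 without running.
  d12: checked — values it read are unchanged (d11 unchanged, d10 unchanged); reused cached 1 without running.

Key observation: the change is absorbed at d4 — it re-runs but produces the same value, and the output's value is unchanged.

Marked dirty: d4, d9, d11, d12.
Derived signals that run: d4 — 1 in total.
Checked but reused from cache: d9, d11, d12.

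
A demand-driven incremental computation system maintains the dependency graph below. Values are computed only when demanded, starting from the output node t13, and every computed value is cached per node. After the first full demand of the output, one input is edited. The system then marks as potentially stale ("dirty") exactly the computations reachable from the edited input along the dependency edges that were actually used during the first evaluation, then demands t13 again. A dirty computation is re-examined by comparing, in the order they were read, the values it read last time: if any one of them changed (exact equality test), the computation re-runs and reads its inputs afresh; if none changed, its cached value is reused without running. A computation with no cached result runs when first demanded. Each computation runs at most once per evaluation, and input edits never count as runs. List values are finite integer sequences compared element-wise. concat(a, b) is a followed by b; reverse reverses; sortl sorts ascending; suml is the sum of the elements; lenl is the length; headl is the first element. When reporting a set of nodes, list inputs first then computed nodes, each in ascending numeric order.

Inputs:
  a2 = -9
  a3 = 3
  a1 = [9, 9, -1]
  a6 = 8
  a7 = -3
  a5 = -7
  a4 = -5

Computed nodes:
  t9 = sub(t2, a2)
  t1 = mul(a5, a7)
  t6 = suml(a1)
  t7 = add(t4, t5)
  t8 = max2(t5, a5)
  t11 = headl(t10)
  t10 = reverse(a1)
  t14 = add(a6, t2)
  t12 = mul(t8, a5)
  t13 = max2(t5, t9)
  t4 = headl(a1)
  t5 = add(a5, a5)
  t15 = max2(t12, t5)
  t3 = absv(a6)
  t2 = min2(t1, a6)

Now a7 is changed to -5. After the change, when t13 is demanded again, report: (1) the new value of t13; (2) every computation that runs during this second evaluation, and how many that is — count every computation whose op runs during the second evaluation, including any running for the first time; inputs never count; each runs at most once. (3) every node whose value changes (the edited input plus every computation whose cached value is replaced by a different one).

First evaluation (everything demanded from the output):
  t1 = mul(-7, -3) = 21
  t2 = min2(21, 8) = 8
  t5 = add(-7, -7) = -14
  t9 = sub(8, -9) = 17
  t13 = max2(-14, 17) = 17

Propagation after the edit:
  t1: runs — a7 -3->-5; result 35.
  t2: runs — t1 21->35; result 8 (same value as before).
  t9: checked — values it read are unchanged (t2 unchanged, a2 unchanged); reused cached 17 without running.
  t13: checked — values it read are unchanged (t5 unchanged, t9 unchanged); reused cached 17 without running.

Key observation: the change is absorbed at t2 — it re-runs but produces the same value, and the output's value is unchanged.

New value of t13: 17.
Computations that run: t1, t2 — 2 in total.
Values that change: a7, t1.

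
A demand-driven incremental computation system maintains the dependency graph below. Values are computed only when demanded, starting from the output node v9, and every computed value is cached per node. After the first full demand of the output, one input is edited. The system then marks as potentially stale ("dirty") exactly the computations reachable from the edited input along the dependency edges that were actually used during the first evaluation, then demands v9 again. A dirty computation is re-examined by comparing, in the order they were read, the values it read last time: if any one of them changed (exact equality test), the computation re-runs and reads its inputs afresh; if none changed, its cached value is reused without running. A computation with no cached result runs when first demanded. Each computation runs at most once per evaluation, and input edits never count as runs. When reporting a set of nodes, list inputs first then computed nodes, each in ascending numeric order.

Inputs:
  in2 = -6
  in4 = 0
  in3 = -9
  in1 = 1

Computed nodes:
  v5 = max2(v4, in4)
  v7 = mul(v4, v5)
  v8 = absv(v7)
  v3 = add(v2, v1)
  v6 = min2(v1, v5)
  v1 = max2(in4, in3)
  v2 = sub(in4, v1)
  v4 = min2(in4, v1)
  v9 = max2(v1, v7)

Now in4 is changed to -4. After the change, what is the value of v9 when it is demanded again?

First evaluation (everything demanded from the output):
  v1 = max2(0, -9) = 0
  v4 = min2(0, 0) = 0
  v5 = max2(0, 0) = 0
  v7 = mul(0, 0) = 0
  v9 = max2(0, 0) = 0

Propagation after the edit:
  v1: runs — in4 0->-4; result -4.
  v4: runs — in4 0->-4; v1 0->-4; result -4.
  v5: runs — v4 0->-4; in4 0->-4; result -4.
  v7: runs — v4 0->-4; v5 0->-4; result 16.
  v9: runs — v1 0->-4; v7 0->16; result 16.

New value of v9: 16.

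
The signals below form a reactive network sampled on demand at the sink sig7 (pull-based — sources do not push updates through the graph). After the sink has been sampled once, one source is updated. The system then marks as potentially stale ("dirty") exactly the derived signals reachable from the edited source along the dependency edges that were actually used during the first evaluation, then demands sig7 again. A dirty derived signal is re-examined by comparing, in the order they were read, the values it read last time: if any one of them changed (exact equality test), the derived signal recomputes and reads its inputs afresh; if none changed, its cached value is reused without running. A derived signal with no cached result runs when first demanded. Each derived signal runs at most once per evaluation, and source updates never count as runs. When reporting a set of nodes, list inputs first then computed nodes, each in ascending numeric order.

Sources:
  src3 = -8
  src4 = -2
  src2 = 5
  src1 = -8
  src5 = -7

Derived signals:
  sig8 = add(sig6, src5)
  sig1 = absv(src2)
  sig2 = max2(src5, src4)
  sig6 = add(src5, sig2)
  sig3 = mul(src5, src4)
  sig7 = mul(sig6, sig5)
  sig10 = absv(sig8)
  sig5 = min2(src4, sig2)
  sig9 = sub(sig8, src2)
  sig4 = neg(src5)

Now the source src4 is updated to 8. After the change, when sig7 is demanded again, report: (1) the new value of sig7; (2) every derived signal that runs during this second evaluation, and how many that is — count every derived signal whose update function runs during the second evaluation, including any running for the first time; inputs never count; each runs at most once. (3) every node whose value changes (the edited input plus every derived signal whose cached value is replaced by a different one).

Initial pass — values computed on the first demand:
  sig2 = max2(-7, -2) = -2
  sig5 = min2(-2, -2) = -2
  sig6 = add(-7, -2) = -9
  sig7 = mul(-9, -2) = 18

Second demand — change propagation:
  sig2: re-runs because src4 -2->8; new result 8.
  sig5: re-runs because src4 -2->8; sig2 -2->8; new result 8.
  sig6: re-runs because sig2 -2->8; new result 1.
  sig7: re-runs because sig6 -9->1; sig5 -2->8; new result 8.

sig7 now evaluates to 8.
Run set: sig2, sig5, sig6, sig7 (4 run).
Changed values: src4, sig2, sig5, sig6, sig7.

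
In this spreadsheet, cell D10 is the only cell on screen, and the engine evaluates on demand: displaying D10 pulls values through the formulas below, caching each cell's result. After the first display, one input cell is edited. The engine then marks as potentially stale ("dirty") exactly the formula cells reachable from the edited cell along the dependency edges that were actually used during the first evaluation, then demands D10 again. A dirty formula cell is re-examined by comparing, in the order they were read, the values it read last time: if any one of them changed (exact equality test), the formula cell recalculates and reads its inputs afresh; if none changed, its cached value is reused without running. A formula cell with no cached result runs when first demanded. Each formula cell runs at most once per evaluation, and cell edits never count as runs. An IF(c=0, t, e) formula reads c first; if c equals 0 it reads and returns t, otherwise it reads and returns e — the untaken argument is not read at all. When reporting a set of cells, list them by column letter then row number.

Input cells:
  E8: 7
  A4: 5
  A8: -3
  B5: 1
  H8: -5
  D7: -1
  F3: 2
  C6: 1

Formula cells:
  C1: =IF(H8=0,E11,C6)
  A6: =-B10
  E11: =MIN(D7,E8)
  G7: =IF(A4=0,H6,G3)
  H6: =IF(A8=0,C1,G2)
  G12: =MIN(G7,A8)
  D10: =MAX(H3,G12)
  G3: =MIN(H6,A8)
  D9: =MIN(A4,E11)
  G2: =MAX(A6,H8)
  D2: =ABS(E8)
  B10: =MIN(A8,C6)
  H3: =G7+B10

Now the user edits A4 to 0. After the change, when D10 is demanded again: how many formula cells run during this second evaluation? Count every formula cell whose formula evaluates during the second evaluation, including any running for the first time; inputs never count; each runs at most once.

Run set: D10, G7, G12, H3 (4 run).

Initial pass — values computed on the first demand:
  B10 = MIN(-3, 1) = -3
  A6 = -(-3) = 3
  G2 = MAX(3, -5) = 3
  H6 = IF(A8=0: A8=-3 -> else branch G2) = 3
  G3 = MIN(3, -3) = -3
  G7 = IF(A4=0: A4=5 -> else branch G3) = -3
  G12 = MIN(-3, -3) = -3
  H3 = -3 + -3 = -6
  D10 = MAX(-6, -3) = -3

Second demand — change propagation:
  G7: re-runs because A4 5->0; new result 3.
  G12: re-runs because G7 -3->3; new result -3 (unchanged).
  H3: re-runs because G7 -3->3; new result 0.
  D10: re-runs because H3 -6->0; new result 0.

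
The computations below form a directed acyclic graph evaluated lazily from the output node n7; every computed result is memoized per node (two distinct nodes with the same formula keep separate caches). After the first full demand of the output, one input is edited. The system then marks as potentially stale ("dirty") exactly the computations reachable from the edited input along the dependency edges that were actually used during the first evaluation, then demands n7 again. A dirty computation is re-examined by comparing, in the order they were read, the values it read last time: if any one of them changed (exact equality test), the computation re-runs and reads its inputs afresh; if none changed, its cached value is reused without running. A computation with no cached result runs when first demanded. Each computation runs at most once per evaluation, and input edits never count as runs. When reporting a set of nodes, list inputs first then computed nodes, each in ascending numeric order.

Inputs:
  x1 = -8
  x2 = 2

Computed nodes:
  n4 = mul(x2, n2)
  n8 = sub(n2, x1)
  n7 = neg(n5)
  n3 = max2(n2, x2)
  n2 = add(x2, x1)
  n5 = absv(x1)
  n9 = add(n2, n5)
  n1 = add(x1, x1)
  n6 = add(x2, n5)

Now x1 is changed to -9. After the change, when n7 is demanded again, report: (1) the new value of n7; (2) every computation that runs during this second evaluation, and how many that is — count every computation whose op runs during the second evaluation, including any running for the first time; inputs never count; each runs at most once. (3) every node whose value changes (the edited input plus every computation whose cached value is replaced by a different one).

First demand of the output computes:
  n5 = absv(-8) = 8
  n7 = neg(8) = -8

After the edit, cleaning proceeds:
  n5: a read changed (x1 -8->-9) — executes, giving 9.
  n7: a read changed (n5 8->9) — executes, giving -9.

Demanding n7 again yields -9.
2 computations run: n5, n7.
The nodes whose values change: x1, n5, n7.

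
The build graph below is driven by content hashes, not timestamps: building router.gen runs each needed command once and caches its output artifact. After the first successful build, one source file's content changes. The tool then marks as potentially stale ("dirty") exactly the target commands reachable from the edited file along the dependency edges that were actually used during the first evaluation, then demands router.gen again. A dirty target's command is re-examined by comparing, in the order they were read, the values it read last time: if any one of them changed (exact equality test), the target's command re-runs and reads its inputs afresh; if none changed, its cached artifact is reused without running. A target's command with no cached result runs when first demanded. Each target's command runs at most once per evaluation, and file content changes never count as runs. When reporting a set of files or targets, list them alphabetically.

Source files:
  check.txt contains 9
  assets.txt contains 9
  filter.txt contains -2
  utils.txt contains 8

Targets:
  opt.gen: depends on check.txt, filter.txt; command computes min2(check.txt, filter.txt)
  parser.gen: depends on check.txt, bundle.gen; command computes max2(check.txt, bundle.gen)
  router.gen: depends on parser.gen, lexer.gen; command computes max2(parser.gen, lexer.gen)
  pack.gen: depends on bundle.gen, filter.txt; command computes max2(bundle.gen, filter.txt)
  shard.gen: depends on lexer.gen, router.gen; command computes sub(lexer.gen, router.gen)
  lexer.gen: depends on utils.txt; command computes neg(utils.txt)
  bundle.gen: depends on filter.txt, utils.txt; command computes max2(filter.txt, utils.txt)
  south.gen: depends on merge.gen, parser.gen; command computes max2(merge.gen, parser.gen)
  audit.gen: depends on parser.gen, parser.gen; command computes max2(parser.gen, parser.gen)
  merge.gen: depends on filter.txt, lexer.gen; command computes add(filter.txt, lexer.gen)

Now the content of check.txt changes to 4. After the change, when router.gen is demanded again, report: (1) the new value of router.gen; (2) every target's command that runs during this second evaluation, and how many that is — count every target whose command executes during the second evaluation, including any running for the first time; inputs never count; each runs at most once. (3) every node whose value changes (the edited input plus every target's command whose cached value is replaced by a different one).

Initial pass — values computed on the first demand:
  bundle.gen = max2(-2, 8) = 8
  lexer.gen = neg(8) = -8
  parser.gen = max2(9, 8) = 9
  router.gen = max2(9, -8) = 9

Second demand — change propagation:
  parser.gen: re-runs because check.txt 9->4; new result 8.
  router.gen: re-runs because parser.gen 9->8; new result 8.

router.gen now evaluates to 8.
Run set: parser.gen, router.gen (2 run).
Changed values: check.txt, parser.gen, router.gen.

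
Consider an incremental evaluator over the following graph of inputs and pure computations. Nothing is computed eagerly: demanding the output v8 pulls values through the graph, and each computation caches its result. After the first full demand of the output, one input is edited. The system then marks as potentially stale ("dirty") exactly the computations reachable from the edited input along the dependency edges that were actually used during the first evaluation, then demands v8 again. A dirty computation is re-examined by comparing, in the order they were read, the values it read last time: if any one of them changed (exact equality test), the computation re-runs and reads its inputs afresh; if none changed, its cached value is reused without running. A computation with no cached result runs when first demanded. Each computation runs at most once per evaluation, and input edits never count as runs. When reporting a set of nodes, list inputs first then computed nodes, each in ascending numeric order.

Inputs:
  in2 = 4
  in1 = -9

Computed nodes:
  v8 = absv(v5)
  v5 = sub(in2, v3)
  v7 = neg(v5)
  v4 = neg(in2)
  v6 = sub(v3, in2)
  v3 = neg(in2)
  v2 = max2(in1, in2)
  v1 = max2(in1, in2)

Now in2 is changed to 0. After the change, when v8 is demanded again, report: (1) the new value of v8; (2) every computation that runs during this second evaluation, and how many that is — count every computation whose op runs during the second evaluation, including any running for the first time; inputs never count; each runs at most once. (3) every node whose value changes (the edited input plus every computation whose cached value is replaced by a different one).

v8 now evaluates to 0.
Run set: v3, v5, v8 (3 run).
Changed values: in2, v3, v5, v8.

Initial pass — values computed on the first demand:
  v3 = neg(4) = -4
  v5 = sub(4, -4) = 8
  v8 = absv(8) = 8

Second demand — change propagation:
  v3: re-runs because in2 4->0; new result 0.
  v5: re-runs because in2 4->0; v3 -4->0; new result 0.
  v8: re-runs because v5 8->0; new result 0.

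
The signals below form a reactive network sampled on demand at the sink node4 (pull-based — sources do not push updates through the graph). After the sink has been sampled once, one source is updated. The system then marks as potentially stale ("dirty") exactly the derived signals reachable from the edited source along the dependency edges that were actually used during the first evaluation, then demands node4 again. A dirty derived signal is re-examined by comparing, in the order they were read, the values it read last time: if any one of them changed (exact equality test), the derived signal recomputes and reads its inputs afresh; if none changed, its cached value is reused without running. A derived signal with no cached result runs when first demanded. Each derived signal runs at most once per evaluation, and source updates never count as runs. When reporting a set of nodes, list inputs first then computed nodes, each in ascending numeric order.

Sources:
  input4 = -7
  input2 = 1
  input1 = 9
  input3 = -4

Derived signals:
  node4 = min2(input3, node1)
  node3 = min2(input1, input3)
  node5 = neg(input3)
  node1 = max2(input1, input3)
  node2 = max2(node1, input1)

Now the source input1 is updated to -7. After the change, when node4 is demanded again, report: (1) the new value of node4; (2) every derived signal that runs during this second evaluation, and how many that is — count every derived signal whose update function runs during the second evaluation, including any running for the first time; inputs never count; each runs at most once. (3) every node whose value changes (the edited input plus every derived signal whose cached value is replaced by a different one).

node4 now evaluates to -4.
Run set: node1, node4 (2 run).
Changed values: input1, node1.

Initial pass — values computed on the first demand:
  node1 = max2(9, -4) = 9
  node4 = min2(-4, 9) = -4

Second demand — change propagation:
  node1: re-runs because input1 9->-7; new result -4.
  node4: re-runs because node1 9->-4; new result -4 (unchanged).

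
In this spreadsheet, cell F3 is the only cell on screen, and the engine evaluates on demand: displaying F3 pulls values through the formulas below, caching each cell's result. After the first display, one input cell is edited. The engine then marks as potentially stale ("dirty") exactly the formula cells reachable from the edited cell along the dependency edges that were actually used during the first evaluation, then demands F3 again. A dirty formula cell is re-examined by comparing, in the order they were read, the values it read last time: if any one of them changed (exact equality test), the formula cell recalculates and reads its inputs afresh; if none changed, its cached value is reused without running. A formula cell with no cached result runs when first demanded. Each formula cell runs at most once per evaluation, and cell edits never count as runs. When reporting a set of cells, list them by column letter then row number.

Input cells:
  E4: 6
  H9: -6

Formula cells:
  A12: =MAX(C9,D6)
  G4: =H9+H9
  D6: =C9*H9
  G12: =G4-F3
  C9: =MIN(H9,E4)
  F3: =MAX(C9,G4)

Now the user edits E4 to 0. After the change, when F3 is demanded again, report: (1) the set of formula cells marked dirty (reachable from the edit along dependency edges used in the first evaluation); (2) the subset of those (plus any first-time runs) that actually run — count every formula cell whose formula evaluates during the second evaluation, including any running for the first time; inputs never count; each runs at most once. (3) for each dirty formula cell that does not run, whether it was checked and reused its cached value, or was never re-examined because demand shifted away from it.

Initial pass — values computed on the first demand:
  C9 = MIN(-6, 6) = -6
  G4 = -6 + -6 = -12
  F3 = MAX(-6, -12) = -6

Second demand — change propagation:
  C9: re-runs because E4 6->0; new result -6 (unchanged).
  F3: re-examined; everything it read last time is the same (C9 unchanged, G4 unchanged) — cache -6 kept, no run.

The important point: C9 recomputes to an identical value, and the output ends up unchanged.

Dirty set: C9, F3.
Run set: C9 (1 run).
Re-examined without running (cache reused): F3.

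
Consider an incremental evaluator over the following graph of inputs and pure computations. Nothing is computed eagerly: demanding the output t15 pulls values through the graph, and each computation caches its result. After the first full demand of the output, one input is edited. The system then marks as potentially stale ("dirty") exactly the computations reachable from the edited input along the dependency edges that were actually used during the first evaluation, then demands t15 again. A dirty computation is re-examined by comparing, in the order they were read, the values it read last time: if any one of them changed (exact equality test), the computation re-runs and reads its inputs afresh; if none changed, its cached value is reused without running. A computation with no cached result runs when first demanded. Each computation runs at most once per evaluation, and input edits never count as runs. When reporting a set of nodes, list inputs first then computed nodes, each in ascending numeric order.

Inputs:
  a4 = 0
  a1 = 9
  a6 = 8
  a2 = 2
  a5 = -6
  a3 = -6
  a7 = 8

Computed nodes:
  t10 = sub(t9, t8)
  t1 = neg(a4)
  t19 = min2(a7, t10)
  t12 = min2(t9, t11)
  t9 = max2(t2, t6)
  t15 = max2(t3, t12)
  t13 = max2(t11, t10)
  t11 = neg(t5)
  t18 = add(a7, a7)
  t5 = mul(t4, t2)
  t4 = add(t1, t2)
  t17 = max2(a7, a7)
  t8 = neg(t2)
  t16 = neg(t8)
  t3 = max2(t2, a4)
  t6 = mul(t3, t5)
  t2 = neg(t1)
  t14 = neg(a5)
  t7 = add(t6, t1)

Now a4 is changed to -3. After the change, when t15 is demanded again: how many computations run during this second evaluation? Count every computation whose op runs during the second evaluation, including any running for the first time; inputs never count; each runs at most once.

Initial pass — values computed on the first demand:
  t1 = neg(0) = 0
  t2 = neg(0) = 0
  t3 = max2(0, 0) = 0
  t4 = add(0, 0) = 0
  t5 = mul(0, 0) = 0
  t6 = mul(0, 0) = 0
  t9 = max2(0, 0) = 0
  t11 = neg(0) = 0
  t12 = min2(0, 0) = 0
  t15 = max2(0, 0) = 0

Second demand — change propagation:
  t1: re-runs because a4 0->-3; new result 3.
  t2: re-runs because t1 0->3; new result -3.
  t3: re-runs because t2 0->-3; a4 0->-3; new result -3.
  t4: re-runs because t1 0->3; t2 0->-3; new result 0 (unchanged).
  t5: re-runs because t2 0->-3; new result 0 (unchanged).
  t6: re-runs because t3 0->-3; new result 0 (unchanged).
  t9: re-runs because t2 0->-3; new result 0 (unchanged).
  t11: re-examined; everything it read last time is the same (t5 unchanged) — cache 0 kept, no run.
  t12: re-examined; everything it read last time is the same (t9 unchanged, t11 unchanged) — cache 0 kept, no run.
  t15: re-runs because t3 0->-3; new result 0 (unchanged).

The important point: at t11 every value read last time is unchanged, so the dirty flag clears without a run.

Run set: t1, t2, t3, t4, t5, t6, t9, t15 (8 run).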